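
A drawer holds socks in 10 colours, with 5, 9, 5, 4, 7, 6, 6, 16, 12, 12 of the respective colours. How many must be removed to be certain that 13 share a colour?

In the worst case you take as many as possible of each colour without reaching 13: 5 + 9 + 5 + 4 + 7 + 6 + 6 + 12 + 12 + 12 = 78.
The next one must give 13 of some colour, so 78 + 1 = 79.

79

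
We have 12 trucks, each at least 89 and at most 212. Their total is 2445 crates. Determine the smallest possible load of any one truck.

113

To make one truck as small as possible, make the other 11 as large as possible.
The other 11 contribute at most 11 × 212 = 2332, leaving at least 2445 − 2332 = 113.
Since 113 ≥ 89, this is achievable: one at 113 and 11 at 212.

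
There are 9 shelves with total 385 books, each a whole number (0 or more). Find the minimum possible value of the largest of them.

Some value must be at least ⌈385/9⌉ = 43, since 9 × 42 = 378 < 385.
Equality holds with 7 values of 43 and 2 values of 42.

43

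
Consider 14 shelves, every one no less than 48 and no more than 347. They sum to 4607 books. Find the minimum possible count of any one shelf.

To make one shelf as small as possible, make the other 13 as large as possible.
The other 13 contribute at most 13 × 347 = 4511, leaving at least 4607 − 4511 = 96.
Since 96 ≥ 48, this is achievable: one at 96 and 13 at 347.

96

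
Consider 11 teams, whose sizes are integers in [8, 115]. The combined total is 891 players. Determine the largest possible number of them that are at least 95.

9

Suppose k of them are at least 95. Those contribute at least 95 each and the other 11 − k at least 8 each.
So the total is at least 95k + 8(11 − k) = 88 + 87k. This must be ≤ 891, giving k ≤ 9.
k = 9 is achieved by 9 values at 95 and 2 at 8, total 871; add 20 to one value (staying below 95) to reach 891.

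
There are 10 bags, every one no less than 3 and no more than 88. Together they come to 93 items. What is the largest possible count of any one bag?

66

Maximizing one value means minimizing the remaining 9.
The other 9 contribute at least 9 × 3 = 27, leaving at most 93 − 27 = 66.
Since 66 ≤ 88, this is achievable: one at 66 and 9 at 3.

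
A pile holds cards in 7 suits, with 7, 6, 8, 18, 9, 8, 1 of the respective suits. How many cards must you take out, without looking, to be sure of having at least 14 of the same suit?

In the worst case you take as many as possible of each suit without reaching 14: 7 + 6 + 8 + 13 + 9 + 8 + 1 = 52.
The next one must give 14 of some suit, so 52 + 1 = 53.

53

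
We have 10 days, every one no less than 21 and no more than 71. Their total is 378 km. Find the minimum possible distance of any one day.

21

To make one day as small as possible, make the other 9 as large as possible.
The other 9 can take up 9 × 71 = 639 ≥ 378 − 21, so one day can sit at its floor of 21.
Achievable: one at 21 and the other 9 totalling 357, which fits since 9 × 21 ≤ 357 ≤ 9 × 71.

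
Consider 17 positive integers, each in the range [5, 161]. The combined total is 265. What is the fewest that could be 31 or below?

Each value above 31 is at least 32, contributing at least 32 − 5 = 27 above the floor 5.
The sum exceeds the floor total 85 by 180, so at most ⌊180/27⌋ = 6 exceed 31, and at least 11 are ≤ 31.
Exactly 11 works: 11 values at 5 and 6 at 32 total 247; raise one of the low values by 18 (still ≤ 31) to hit 265.

11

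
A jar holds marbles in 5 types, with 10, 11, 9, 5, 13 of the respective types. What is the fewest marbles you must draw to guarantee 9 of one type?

In the worst case you take as many as possible of each type without reaching 9: 8 + 8 + 8 + 5 + 8 = 37.
The next one must give 9 of some type, so 37 + 1 = 38.

38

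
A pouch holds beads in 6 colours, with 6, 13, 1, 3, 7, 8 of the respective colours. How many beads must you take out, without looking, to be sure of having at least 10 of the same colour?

In the worst case you take as many as possible of each colour without reaching 10: 6 + 9 + 1 + 3 + 7 + 8 = 34.
The next one must give 10 of some colour, so 34 + 1 = 35.

35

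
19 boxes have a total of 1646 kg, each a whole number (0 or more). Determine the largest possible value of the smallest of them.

The 19 values sum to 1646, so their minimum is at most ⌊1646/19⌋ = 86.
Equality holds with 7 values of 86 and 12 values of 87.

86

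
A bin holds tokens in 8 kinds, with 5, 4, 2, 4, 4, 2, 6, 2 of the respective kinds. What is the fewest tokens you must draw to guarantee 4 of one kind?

22

In the worst case you take as many as possible of each kind without reaching 4: 3 + 3 + 2 + 3 + 3 + 2 + 3 + 2 = 21.
The next one must give 4 of some kind, so 21 + 1 = 22.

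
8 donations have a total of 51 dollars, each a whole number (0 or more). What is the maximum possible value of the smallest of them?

6

The average is 51/8 < 7, so some value is ≤ 6.
Equality holds with 5 values of 6 and 3 values of 7.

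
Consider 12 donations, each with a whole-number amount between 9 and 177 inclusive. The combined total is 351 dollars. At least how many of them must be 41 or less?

If only k of them are at most 41, the other 12 − k are at least 42, so the total is at least (12 − k)·42 + k·9.
This is ≤ 351, so (12 − k)·42 + 9k ≤ 351, which gives k ≥ 5.
Exactly 5 works: 5 values at 9 and 7 at 42 total 339; raise one of the low values by 12 (still ≤ 41) to hit 351.

5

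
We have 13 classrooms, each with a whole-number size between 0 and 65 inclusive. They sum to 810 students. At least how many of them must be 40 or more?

If only k of them are at least 40, the other 13 − k are at most 39, so the total is at most k·65 + (13 − k)·39.
This must reach 810, so k·65 + (13 − k)·39 ≥ 810, giving k ≥ 12.
Exactly 12 works: 12 values at 65 and 1 at 39 total 819; lower one of the high values by 9 (still ≥ 40) to hit 810.

12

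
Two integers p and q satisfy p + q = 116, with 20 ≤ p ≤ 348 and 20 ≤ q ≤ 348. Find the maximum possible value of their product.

For a fixed sum, the product pq is largest when p and q are as close as possible.
Taking p = 58 and q = 58 (both in [20, 348]) gives pq = 3364.

3364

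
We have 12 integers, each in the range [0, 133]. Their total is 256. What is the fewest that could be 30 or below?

4

Let j be the number exceeding 30. Then the total is ≥ 31·j + 0·(12 − j) = 0 + 31j.
So 31j ≤ 256 and j ≤ 8; hence at least 12 − 8 = 4 are ≤ 30.
Exactly 4 works: 4 values at 0 and 8 at 31 total 248; raise one of the low values by 8 (still ≤ 30) to hit 256.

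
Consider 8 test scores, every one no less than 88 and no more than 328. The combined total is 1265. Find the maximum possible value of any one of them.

Maximizing one value means minimizing the remaining 7.
The other 7 contribute at least 7 × 88 = 616, leaving at most 1265 − 616 = 649.
But each score is capped at 328, so the maximum is 328.
Achievable: one at 328 and the other 7 totalling 937, which fits since 7 × 88 ≤ 937 ≤ 7 × 328.

328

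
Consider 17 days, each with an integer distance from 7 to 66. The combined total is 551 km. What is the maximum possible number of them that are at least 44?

Suppose k of them are at least 44. Those contribute at least 44 each and the other 17 − k at least 7 each.
So the total is at least 44k + 7(17 − k) = 119 + 37k. This must be ≤ 551, giving k ≤ 11.
k = 11 is achieved by 11 values at 44 and 6 at 7, total 526; add 25 to one value (staying below 44) to reach 551.

11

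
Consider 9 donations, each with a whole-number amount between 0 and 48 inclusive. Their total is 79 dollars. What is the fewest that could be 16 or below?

If only k of them are at most 16, the other 9 − k are at least 17, so the total is at least (9 − k)·17 + k·0.
This is ≤ 79, so (9 − k)·17 + 0k ≤ 79, which gives k ≥ 5.
Exactly 5 works: 5 values at 0 and 4 at 17 total 68; raise one of the low values by 11 (still ≤ 16) to hit 79.

5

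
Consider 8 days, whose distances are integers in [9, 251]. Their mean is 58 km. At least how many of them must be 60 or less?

1

The total is 8 × 58 = 464.
Each value above 60 is at least 61, contributing at least 61 − 9 = 52 above the floor 9.
The sum exceeds the floor total 72 by 392, so at most ⌊392/52⌋ = 7 exceed 60, and at least 1 are ≤ 60.
Exactly 1 works: 1 value at 9 and 7 at 61 total 436; raise one of the low values by 28 (still ≤ 60) to hit 464.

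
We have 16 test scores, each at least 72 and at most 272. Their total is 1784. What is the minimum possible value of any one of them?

Minimizing one value means maximizing the remaining 15.
The other 15 can take up 15 × 272 = 4080 ≥ 1784 − 72, so one score can sit at its floor of 72.
Achievable: one at 72 and the other 15 totalling 1712, which fits since 15 × 72 ≤ 1712 ≤ 15 × 272.

72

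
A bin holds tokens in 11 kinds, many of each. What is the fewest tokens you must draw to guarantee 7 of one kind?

In the worst case you draw 6 of each of the 11 kinds: 11 × 6 = 66.
One more forces 7 of some kind, so 66 + 1 = 67.

67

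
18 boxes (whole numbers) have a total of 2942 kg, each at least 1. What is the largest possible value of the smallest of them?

163

The average is 2942/18 < 164, so some value is ≤ 163.
Equality holds with 10 values of 163 and 8 values of 164.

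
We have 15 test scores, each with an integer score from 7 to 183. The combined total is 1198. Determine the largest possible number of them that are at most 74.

14

Each value at 74 or below falls at least 183 − 74 = 109 short of the ceiling 183.
The ceiling total is 15 × 183 = 2745, and we need 1198, so at most ⌊(2745 − 1198)/109⌋ = 14 can be that low.
k = 14 is achieved by 14 values at 74 and 1 at 183, total 1219; lower one of the 183's by 21 (still > 74) to reach 1198.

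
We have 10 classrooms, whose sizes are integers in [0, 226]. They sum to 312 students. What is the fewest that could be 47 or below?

Each value above 47 is at least 48, contributing at least 48 − 0 = 48 above the floor 0.
The sum exceeds the floor total 0 by 312, so at most ⌊312/48⌋ = 6 exceed 47, and at least 4 are ≤ 47.
Exactly 4 works: 4 values at 0 and 6 at 48 total 288; raise one of the low values by 24 (still ≤ 47) to hit 312.

4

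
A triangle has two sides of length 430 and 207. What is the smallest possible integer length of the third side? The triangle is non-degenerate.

224

The third side must exceed |430 − 207| = 223.
The smallest integer above 223 is 224.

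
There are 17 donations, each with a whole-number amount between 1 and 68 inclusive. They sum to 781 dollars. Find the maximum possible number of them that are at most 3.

5

Each value at 3 or below falls at least 68 − 3 = 65 short of the ceiling 68.
The ceiling total is 17 × 68 = 1156, and we need 781, so at most ⌊(1156 − 781)/65⌋ = 5 can be that low.
k = 5 is achieved by 5 values at 3 and 12 at 68, total 831; lower one of the 68's by 50 (still > 3) to reach 781.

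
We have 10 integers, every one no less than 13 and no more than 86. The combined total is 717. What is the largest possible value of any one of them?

Maximizing one value means minimizing the remaining 9.
The other 9 contribute at least 9 × 13 = 117, leaving at most 717 − 117 = 600.
But each integer is capped at 86, so the maximum is 86.
Achievable: one at 86 and the other 9 totalling 631, which fits since 9 × 13 ≤ 631 ≤ 9 × 86.

86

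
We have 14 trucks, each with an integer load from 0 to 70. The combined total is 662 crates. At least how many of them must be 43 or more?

3

Suppose at most 14 − j of them reach 43; then j values are ≤ 42 and the rest ≤ 70.
The total is then ≤ 42·j + 70·(14 − j) = 980 − 28j. For this to be ≥ 662 we need j ≤ 11, so at least 14 − 11 = 3 must reach 43.
Exactly 3 works: 3 values at 70 and 11 at 42 total 672; lower one of the high values by 10 (still ≥ 43) to hit 662.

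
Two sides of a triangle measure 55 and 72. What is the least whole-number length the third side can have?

The third side must exceed |55 − 72| = 17.
The smallest integer above 17 is 18.

18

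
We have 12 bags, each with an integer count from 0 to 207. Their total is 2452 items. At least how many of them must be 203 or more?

Suppose at most 12 − j of them reach 203; then j values are ≤ 202 and the rest ≤ 207.
The total is then ≤ 202·j + 207·(12 − j) = 2484 − 5j. For this to be ≥ 2452 we need j ≤ 6, so at least 12 − 6 = 6 must reach 203.
Exactly 6 works: 6 values at 207 and 6 at 202 total 2454; lower one of the high values by 2 (still ≥ 203) to hit 2452.

6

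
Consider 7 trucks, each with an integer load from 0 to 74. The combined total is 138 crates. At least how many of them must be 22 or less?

1

If only k of them are at most 22, the other 7 − k are at least 23, so the total is at least (7 − k)·23 + k·0.
This is ≤ 138, so (7 − k)·23 + 0k ≤ 138, which gives k ≥ 1.
Exactly 1 works: 1 value at 0 and 6 at 23 total 138.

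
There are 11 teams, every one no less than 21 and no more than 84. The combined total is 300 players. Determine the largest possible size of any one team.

84

To make one team as large as possible, make the other 10 as small as possible.
The other 10 contribute at least 10 × 21 = 210, leaving at most 300 − 210 = 90.
But each team is capped at 84, so the maximum is 84.
Achievable: one at 84 and the other 10 totalling 216, which fits since 10 × 21 ≤ 216 ≤ 10 × 84.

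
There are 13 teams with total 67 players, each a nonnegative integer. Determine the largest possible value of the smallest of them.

5

The average is 67/13 < 6, so some value is ≤ 5.
Equality holds with 11 values of 5 and 2 values of 6.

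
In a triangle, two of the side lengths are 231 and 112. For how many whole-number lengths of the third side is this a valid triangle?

223

The triangle inequality gives |231 − 112| < c < 231 + 112, i.e. 119 < c < 343.
So c can be any integer from 120 to 342: 223 values.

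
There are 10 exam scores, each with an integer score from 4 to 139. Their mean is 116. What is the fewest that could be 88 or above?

6

The total is 10 × 116 = 1160.
Each value short of 88 is at most 87, costing at least 139 − 87 = 52 against the maximum total of 1390.
We can afford to lose at most 1390 − 1160 = 230, so at most ⌊230/52⌋ = 4 fall short, and at least 6 are ≥ 88.
Exactly 6 works: 6 values at 139 and 4 at 87 total 1182; lower one of the high values by 22 (still ≥ 88) to hit 1160.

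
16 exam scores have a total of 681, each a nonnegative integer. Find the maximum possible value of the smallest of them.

The average is 681/16 < 43, so some value is ≤ 42.
Achievable: 7 of them at 42 and 9 at 43 total 681.

42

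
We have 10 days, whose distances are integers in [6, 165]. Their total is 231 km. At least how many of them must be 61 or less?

7

Let j be the number exceeding 61. Then the total is ≥ 62·j + 6·(10 − j) = 60 + 56j.
So 56j ≤ 171 and j ≤ 3; hence at least 10 − 3 = 7 are ≤ 61.
Exactly 7 works: 7 values at 6 and 3 at 62 total 228; raise one of the low values by 3 (still ≤ 61) to hit 231.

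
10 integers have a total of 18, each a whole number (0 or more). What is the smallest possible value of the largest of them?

2

The 10 values sum to 18, so their maximum is at least ⌈18/10⌉ = 2.
Equality holds with 8 values of 2 and 2 values of 1.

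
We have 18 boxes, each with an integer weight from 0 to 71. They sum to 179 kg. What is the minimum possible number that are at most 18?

If only k of them are at most 18, the other 18 − k are at least 19, so the total is at least (18 − k)·19 + k·0.
This is ≤ 179, so (18 − k)·19 + 0k ≤ 179, which gives k ≥ 9.
Exactly 9 works: 9 values at 0 and 9 at 19 total 171; raise one of the low values by 8 (still ≤ 18) to hit 179.

9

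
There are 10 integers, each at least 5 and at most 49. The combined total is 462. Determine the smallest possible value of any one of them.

Minimizing one value means maximizing the remaining 9.
The other 9 contribute at most 9 × 49 = 441, leaving at least 462 − 441 = 21.
Since 21 ≥ 5, this is achievable: one at 21 and 9 at 49.

21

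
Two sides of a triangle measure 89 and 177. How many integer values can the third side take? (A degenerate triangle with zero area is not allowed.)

177

The triangle inequality gives |89 − 177| < c < 89 + 177, i.e. 88 < c < 266.
So c can be any integer from 89 to 265: 177 values.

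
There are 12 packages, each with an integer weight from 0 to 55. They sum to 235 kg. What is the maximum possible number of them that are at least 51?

4

If k of the values are ≥ 51, the total is ≥ 51k + 0(12 − k).
Setting 51k + 0(12 − k) ≤ 235 gives 51k ≤ 235, so k ≤ 4.
k = 4 is achieved by 4 values at 51 and 8 at 0, total 204; add 31 to one value (staying below 51) to reach 235.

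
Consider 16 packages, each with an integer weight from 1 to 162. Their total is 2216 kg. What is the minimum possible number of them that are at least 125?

If only k of them are at least 125, the other 16 − k are at most 124, so the total is at most k·162 + (16 − k)·124.
This must reach 2216, so k·162 + (16 − k)·124 ≥ 2216, giving k ≥ 7.
Exactly 7 works: 7 values at 162 and 9 at 124 total 2250; lower one of the high values by 34 (still ≥ 125) to hit 2216.

7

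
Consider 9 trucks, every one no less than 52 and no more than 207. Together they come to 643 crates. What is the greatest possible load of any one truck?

207

Maximizing one value means minimizing the remaining 8.
The other 8 contribute at least 8 × 52 = 416, leaving at most 643 − 416 = 227.
But each truck is capped at 207, so the maximum is 207.
Achievable: one at 207 and the other 8 totalling 436, which fits since 8 × 52 ≤ 436 ≤ 8 × 207.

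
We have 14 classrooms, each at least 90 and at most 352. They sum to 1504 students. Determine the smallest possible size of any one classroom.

90

To make one classroom as small as possible, make the other 13 as large as possible.
The other 13 can take up 13 × 352 = 4576 ≥ 1504 − 90, so one classroom can sit at its floor of 90.
Achievable: one at 90 and the other 13 totalling 1414, which fits since 13 × 90 ≤ 1414 ≤ 13 × 352.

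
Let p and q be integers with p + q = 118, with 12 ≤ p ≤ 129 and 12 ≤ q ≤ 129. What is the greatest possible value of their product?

3481

For a fixed sum, the product pq is largest when p and q are as close as possible.
Taking p = 59 and q = 59 (both in [12, 129]) gives pq = 3481.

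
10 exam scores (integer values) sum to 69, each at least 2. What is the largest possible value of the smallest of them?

The 10 values sum to 69, so their minimum is at most ⌊69/10⌋ = 6.
Achievable: 1 of them at 6 and 9 at 7 total 69.

6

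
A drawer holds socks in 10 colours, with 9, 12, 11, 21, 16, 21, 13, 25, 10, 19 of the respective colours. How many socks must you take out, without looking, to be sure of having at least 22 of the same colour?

154

In the worst case you take as many as possible of each colour without reaching 22: 9 + 12 + 11 + 21 + 16 + 21 + 13 + 21 + 10 + 19 = 153.
The next one must give 22 of some colour, so 153 + 1 = 154.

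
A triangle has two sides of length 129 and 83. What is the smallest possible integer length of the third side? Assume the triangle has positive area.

47

The third side must exceed |129 − 83| = 46.
The smallest integer above 46 is 47.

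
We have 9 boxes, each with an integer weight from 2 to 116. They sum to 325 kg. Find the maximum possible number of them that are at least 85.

3

With k values at 85 or above and the rest at least 2, the sum is at least 18 + 83k.
Since the sum is 325, we need 83k ≤ 307, i.e. k ≤ 3.
k = 3 is achieved by 3 values at 85 and 6 at 2, total 267; add 58 to one value (staying below 85) to reach 325.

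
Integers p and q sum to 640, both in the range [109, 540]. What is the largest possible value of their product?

With p + q fixed, pq peaks when the two are closest together.
Taking p = 320 and q = 320 (both in [109, 540]) gives pq = 102400.

102400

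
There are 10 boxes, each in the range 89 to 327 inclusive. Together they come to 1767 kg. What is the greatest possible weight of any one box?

To make one box as large as possible, make the other 9 as small as possible.
The other 9 contribute at least 9 × 89 = 801, leaving at most 1767 − 801 = 966.
But each box is capped at 327, so the maximum is 327.
Achievable: one at 327 and the other 9 totalling 1440, which fits since 9 × 89 ≤ 1440 ≤ 9 × 327.

327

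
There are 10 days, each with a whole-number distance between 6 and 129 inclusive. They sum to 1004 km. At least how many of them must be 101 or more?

1

If only k of them are at least 101, the other 10 − k are at most 100, so the total is at most k·129 + (10 − k)·100.
This must reach 1004, so k·129 + (10 − k)·100 ≥ 1004, giving k ≥ 1.
Exactly 1 works: 1 value at 129 and 9 at 100 total 1029; lower one of the high values by 25 (still ≥ 101) to hit 1004.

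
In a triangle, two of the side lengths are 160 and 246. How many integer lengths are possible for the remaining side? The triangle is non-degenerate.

319

The triangle inequality gives |160 − 246| < c < 160 + 246, i.e. 86 < c < 406.
So c can be any integer from 87 to 405: 319 values.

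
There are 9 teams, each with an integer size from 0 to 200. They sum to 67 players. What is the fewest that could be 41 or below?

Each value above 41 is at least 42, contributing at least 42 − 0 = 42 above the floor 0.
The sum exceeds the floor total 0 by 67, so at most ⌊67/42⌋ = 1 exceed 41, and at least 8 are ≤ 41.
Exactly 8 works: 8 values at 0 and 1 at 42 total 42; raise one of the low values by 25 (still ≤ 41) to hit 67.

8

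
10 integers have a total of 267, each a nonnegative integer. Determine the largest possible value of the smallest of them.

If every one of the 10 were at least 27, the total would be at least 10 × 27 = 270 > 267.
Taking 3 copies of 26 and 7 copies of 27 gives exactly 267, so 26 is attained.

26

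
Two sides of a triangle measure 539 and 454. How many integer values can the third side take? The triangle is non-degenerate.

The triangle inequality gives |539 − 454| < c < 539 + 454, i.e. 85 < c < 993.
So c can be any integer from 86 to 992: 907 values.

907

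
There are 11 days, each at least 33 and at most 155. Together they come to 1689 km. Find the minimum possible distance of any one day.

139

To make one day as small as possible, make the other 10 as large as possible.
The other 10 contribute at most 10 × 155 = 1550, leaving at least 1689 − 1550 = 139.
Since 139 ≥ 33, this is achievable: one at 139 and 10 at 155.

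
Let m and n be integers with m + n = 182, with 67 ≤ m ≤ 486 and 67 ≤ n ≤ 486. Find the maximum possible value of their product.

For a fixed sum, the product mn is largest when m and n are as close as possible.
Taking m = 91 and n = 91 (both in [67, 486]) gives mn = 8281.

8281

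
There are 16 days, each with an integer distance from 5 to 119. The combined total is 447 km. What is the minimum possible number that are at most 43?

Each value above 43 is at least 44, contributing at least 44 − 5 = 39 above the floor 5.
The sum exceeds the floor total 80 by 367, so at most ⌊367/39⌋ = 9 exceed 43, and at least 7 are ≤ 43.
Exactly 7 works: 7 values at 5 and 9 at 44 total 431; raise one of the low values by 16 (still ≤ 43) to hit 447.

7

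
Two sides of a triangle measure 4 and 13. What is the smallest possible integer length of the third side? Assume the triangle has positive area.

10

The third side must exceed |4 − 13| = 9.
The smallest integer above 9 is 10.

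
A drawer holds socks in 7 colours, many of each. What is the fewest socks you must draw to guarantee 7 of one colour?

In the worst case you draw 6 of each of the 7 colours: 7 × 6 = 42.
One more forces 7 of some colour, so 42 + 1 = 43.

43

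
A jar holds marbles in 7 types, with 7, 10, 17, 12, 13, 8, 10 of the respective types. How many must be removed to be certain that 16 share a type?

76

In the worst case you take as many as possible of each type without reaching 16: 7 + 10 + 15 + 12 + 13 + 8 + 10 = 75.
The next one must give 16 of some type, so 75 + 1 = 76.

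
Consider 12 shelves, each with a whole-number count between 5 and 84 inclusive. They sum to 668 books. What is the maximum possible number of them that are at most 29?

6

Suppose k of them are at most 29. Those contribute at most 29 each and the rest at most 84 each.
So the total is at most 29k + 84(12 − k) = 1008 − 55k. This must still be ≥ 668, so k ≤ 6.
k = 6 is achieved by 6 values at 29 and 6 at 84, total 678; lower one of the 84's by 10 (still > 29) to reach 668.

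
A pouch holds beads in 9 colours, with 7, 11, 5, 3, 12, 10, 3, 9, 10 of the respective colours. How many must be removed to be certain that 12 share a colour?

In the worst case you take as many as possible of each colour without reaching 12: 7 + 11 + 5 + 3 + 11 + 10 + 3 + 9 + 10 = 69.
The next one must give 12 of some colour, so 69 + 1 = 70.

70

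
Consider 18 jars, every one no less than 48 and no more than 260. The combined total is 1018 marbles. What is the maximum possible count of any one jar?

202

To make one jar as large as possible, make the other 17 as small as possible.
The other 17 contribute at least 17 × 48 = 816, leaving at most 1018 − 816 = 202.
Since 202 ≤ 260, this is achievable: one at 202 and 17 at 48.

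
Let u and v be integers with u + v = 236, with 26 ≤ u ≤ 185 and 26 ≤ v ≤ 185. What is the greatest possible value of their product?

13924

uv = u(236 − u) is maximized when u is as near 236/2 as the bounds allow.
Taking u = 118 and v = 118 (both in [26, 185]) gives uv = 13924.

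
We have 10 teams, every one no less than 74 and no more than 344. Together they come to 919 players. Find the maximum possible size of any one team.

253

To make one team as large as possible, make the other 9 as small as possible.
The other 9 contribute at least 9 × 74 = 666, leaving at most 919 − 666 = 253.
Since 253 ≤ 344, this is achievable: one at 253 and 9 at 74.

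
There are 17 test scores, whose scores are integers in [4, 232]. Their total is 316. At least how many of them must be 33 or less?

9

Let j be the number exceeding 33. Then the total is ≥ 34·j + 4·(17 − j) = 68 + 30j.
So 30j ≤ 248 and j ≤ 8; hence at least 17 − 8 = 9 are ≤ 33.
Exactly 9 works: 9 values at 4 and 8 at 34 total 308; raise one of the low values by 8 (still ≤ 33) to hit 316.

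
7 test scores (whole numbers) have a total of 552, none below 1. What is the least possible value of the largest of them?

79

The 7 values sum to 552, so their maximum is at least ⌈552/7⌉ = 79.
Taking 1 copy of 78 and 6 copies of 79 gives exactly 552, so 79 is attained.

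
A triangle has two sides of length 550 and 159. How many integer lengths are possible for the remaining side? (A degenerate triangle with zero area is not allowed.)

317

The triangle inequality gives |550 − 159| < c < 550 + 159, i.e. 391 < c < 709.
So c can be any integer from 392 to 708: 317 values.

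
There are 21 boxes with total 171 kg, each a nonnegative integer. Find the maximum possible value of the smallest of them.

If every one of the 21 were at least 9, the total would be at least 21 × 9 = 189 > 171.
Achievable: 18 of them at 8 and 3 at 9 total 171.

8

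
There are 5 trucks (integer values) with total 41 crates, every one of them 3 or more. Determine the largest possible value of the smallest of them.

8

The average is 41/5 < 9, so some value is ≤ 8.
Taking 4 copies of 8 and 1 copy of 9 gives exactly 41, so 8 is attained.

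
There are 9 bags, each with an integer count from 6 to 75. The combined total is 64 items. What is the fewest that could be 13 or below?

8

Let j be the number exceeding 13. Then the total is ≥ 14·j + 6·(9 − j) = 54 + 8j.
So 8j ≤ 10 and j ≤ 1; hence at least 9 − 1 = 8 are ≤ 13.
Exactly 8 works: 8 values at 6 and 1 at 14 total 62; raise one of the low values by 2 (still ≤ 13) to hit 64.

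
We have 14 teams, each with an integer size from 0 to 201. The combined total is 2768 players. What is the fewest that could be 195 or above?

8

Each value short of 195 is at most 194, costing at least 201 − 194 = 7 against the maximum total of 2814.
We can afford to lose at most 2814 − 2768 = 46, so at most ⌊46/7⌋ = 6 fall short, and at least 8 are ≥ 195.
Exactly 8 works: 8 values at 201 and 6 at 194 total 2772; lower one of the high values by 4 (still ≥ 195) to hit 2768.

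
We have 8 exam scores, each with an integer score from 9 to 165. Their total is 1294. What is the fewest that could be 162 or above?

Suppose at most 8 − j of them reach 162; then j values are ≤ 161 and the rest ≤ 165.
The total is then ≤ 161·j + 165·(8 − j) = 1320 − 4j. For this to be ≥ 1294 we need j ≤ 6, so at least 8 − 6 = 2 must reach 162.
Exactly 2 works: 2 values at 165 and 6 at 161 total 1296; lower one of the high values by 2 (still ≥ 162) to hit 1294.

2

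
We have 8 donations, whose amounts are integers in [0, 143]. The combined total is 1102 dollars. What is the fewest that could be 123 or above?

Suppose at most 8 − j of them reach 123; then j values are ≤ 122 and the rest ≤ 143.
The total is then ≤ 122·j + 143·(8 − j) = 1144 − 21j. For this to be ≥ 1102 we need j ≤ 2, so at least 8 − 2 = 6 must reach 123.
Exactly 6 works: 6 values at 143 and 2 at 122 total 1102.

6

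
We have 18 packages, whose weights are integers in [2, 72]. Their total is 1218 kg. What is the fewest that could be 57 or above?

If only k of them are at least 57, the other 18 − k are at most 56, so the total is at most k·72 + (18 − k)·56.
This must reach 1218, so k·72 + (18 − k)·56 ≥ 1218, giving k ≥ 14.
Exactly 14 works: 14 values at 72 and 4 at 56 total 1232; lower one of the high values by 14 (still ≥ 57) to hit 1218.

14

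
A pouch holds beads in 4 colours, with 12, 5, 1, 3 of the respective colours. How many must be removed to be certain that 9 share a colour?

In the worst case you take as many as possible of each colour without reaching 9: 8 + 5 + 1 + 3 = 17.
The next one must give 9 of some colour, so 17 + 1 = 18.

18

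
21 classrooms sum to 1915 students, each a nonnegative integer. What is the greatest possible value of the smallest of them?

If every one of the 21 were at least 92, the total would be at least 21 × 92 = 1932 > 1915.
Achievable: 17 of them at 91 and 4 at 92 total 1915.

91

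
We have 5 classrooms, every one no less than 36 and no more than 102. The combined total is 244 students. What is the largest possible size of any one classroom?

100

To make one classroom as large as possible, make the other 4 as small as possible.
The other 4 contribute at least 4 × 36 = 144, leaving at most 244 − 144 = 100.
Since 100 ≤ 102, this is achievable: one at 100 and 4 at 36.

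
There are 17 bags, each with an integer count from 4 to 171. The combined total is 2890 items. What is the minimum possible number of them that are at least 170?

9

If only k of them are at least 170, the other 17 − k are at most 169, so the total is at most k·171 + (17 − k)·169.
This must reach 2890, so k·171 + (17 − k)·169 ≥ 2890, giving k ≥ 9.
Exactly 9 works: 9 values at 171 and 8 at 169 total 2891; lower one of the high values by 1 (still ≥ 170) to hit 2890.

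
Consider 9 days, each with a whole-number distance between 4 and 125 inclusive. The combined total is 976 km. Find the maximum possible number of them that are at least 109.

With k values at 109 or above and the rest at least 4, the sum is at least 36 + 105k.
Since the sum is 976, we need 105k ≤ 940, i.e. k ≤ 8.
k = 8 is achieved by 8 values at 109 and 1 at 4, total 876; add 100 to one value (staying below 109) to reach 976.

8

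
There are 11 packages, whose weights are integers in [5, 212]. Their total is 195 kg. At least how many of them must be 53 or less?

9

If only k of them are at most 53, the other 11 − k are at least 54, so the total is at least (11 − k)·54 + k·5.
This is ≤ 195, so (11 − k)·54 + 5k ≤ 195, which gives k ≥ 9.
Exactly 9 works: 9 values at 5 and 2 at 54 total 153; raise one of the low values by 42 (still ≤ 53) to hit 195.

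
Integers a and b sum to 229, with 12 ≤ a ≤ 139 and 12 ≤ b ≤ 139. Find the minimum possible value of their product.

12510

Since a + b is fixed, pushing one of them to its bound minimizes the product.
At the endpoint a = 90, b = 229 − 90 = 139, so ab = 90 × 139 = 12510.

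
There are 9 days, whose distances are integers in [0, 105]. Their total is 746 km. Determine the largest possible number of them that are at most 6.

2

Each value at 6 or below falls at least 105 − 6 = 99 short of the ceiling 105.
The ceiling total is 9 × 105 = 945, and we need 746, so at most ⌊(945 − 746)/99⌋ = 2 can be that low.
k = 2 is achieved by 2 values at 6 and 7 at 105, total 747; lower one of the 105's by 1 (still > 6) to reach 746.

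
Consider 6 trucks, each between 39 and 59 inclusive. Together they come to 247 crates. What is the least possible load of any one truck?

To make one truck as small as possible, make the other 5 as large as possible.
The other 5 can take up 5 × 59 = 295 ≥ 247 − 39, so one truck can sit at its floor of 39.
Achievable: one at 39 and the other 5 totalling 208, which fits since 5 × 39 ≤ 208 ≤ 5 × 59.

39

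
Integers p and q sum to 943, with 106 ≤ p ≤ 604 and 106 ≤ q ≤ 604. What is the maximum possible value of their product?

With p + q fixed, pq peaks when the two are closest together.
Taking p = 471 and q = 472 (both in [106, 604]) gives pq = 222312.

222312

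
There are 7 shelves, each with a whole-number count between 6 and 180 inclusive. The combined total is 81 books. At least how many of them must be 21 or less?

Each value above 21 is at least 22, contributing at least 22 − 6 = 16 above the floor 6.
The sum exceeds the floor total 42 by 39, so at most ⌊39/16⌋ = 2 exceed 21, and at least 5 are ≤ 21.
Exactly 5 works: 5 values at 6 and 2 at 22 total 74; raise one of the low values by 7 (still ≤ 21) to hit 81.

5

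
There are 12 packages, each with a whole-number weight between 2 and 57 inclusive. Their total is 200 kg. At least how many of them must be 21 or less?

If only k of them are at most 21, the other 12 − k are at least 22, so the total is at least (12 − k)·22 + k·2.
This is ≤ 200, so (12 − k)·22 + 2k ≤ 200, which gives k ≥ 4.
Exactly 4 works: 4 values at 2 and 8 at 22 total 184; raise one of the low values by 16 (still ≤ 21) to hit 200.

4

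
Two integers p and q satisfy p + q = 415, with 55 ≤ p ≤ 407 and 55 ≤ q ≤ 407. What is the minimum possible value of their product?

19800

Since p + q is fixed, pushing one of them to its bound minimizes the product.
At the endpoint p = 55, q = 415 − 55 = 360, so pq = 55 × 360 = 19800.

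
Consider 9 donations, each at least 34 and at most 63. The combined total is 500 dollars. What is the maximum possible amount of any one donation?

63

Maximizing one value means minimizing the remaining 8.
The other 8 contribute at least 8 × 34 = 272, leaving at most 500 − 272 = 228.
But each donation is capped at 63, so the maximum is 63.
Achievable: one at 63 and the other 8 totalling 437, which fits since 8 × 34 ≤ 437 ≤ 8 × 63.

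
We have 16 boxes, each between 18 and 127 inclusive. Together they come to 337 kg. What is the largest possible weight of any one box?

To make one box as large as possible, make the other 15 as small as possible.
The other 15 contribute at least 15 × 18 = 270, leaving at most 337 − 270 = 67.
Since 67 ≤ 127, this is achievable: one at 67 and 15 at 18.

67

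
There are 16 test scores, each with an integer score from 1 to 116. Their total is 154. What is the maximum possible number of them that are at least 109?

1

Suppose k of them are at least 109. Those contribute at least 109 each and the other 16 − k at least 1 each.
So the total is at least 109k + 1(16 − k) = 16 + 108k. This must be ≤ 154, giving k ≤ 1.
k = 1 is achieved by 1 value at 109 and 15 at 1, total 124; add 30 to one value (staying below 109) to reach 154.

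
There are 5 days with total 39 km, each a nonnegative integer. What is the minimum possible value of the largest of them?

8

The 5 values sum to 39, so their maximum is at least ⌈39/5⌉ = 8.
Taking 1 copy of 7 and 4 copies of 8 gives exactly 39, so 8 is attained.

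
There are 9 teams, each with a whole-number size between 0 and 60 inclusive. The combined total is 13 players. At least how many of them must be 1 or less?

Each value above 1 is at least 2, contributing at least 2 − 0 = 2 above the floor 0.
The sum exceeds the floor total 0 by 13, so at most ⌊13/2⌋ = 6 exceed 1, and at least 3 are ≤ 1.
Exactly 3 works: 3 values at 0 and 6 at 2 total 12; raise one of the low values by 1 (still ≤ 1) to hit 13.

3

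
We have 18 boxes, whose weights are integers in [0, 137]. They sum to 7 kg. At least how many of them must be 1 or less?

15

Each value above 1 is at least 2, contributing at least 2 − 0 = 2 above the floor 0.
The sum exceeds the floor total 0 by 7, so at most ⌊7/2⌋ = 3 exceed 1, and at least 15 are ≤ 1.
Exactly 15 works: 15 values at 0 and 3 at 2 total 6; raise one of the low values by 1 (still ≤ 1) to hit 7.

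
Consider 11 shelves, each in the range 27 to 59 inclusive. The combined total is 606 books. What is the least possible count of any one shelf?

Minimizing one value means maximizing the remaining 10.
The other 10 can take up 10 × 59 = 590 ≥ 606 − 27, so one shelf can sit at its floor of 27.
Achievable: one at 27 and the other 10 totalling 579, which fits since 10 × 27 ≤ 579 ≤ 10 × 59.

27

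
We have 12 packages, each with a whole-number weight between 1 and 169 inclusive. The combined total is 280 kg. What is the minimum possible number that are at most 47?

7

Each value above 47 is at least 48, contributing at least 48 − 1 = 47 above the floor 1.
The sum exceeds the floor total 12 by 268, so at most ⌊268/47⌋ = 5 exceed 47, and at least 7 are ≤ 47.
Exactly 7 works: 7 values at 1 and 5 at 48 total 247; raise one of the low values by 33 (still ≤ 47) to hit 280.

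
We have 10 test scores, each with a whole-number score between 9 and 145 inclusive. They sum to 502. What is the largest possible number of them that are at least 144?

Suppose k of them are at least 144. Those contribute at least 144 each and the other 10 − k at least 9 each.
So the total is at least 144k + 9(10 − k) = 90 + 135k. This must be ≤ 502, giving k ≤ 3.
k = 3 is achieved by 3 values at 144 and 7 at 9, total 495; add 7 to one value (staying below 144) to reach 502.

3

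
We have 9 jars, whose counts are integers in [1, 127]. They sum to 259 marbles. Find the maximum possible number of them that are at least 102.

With k values at 102 or above and the rest at least 1, the sum is at least 9 + 101k.
Since the sum is 259, we need 101k ≤ 250, i.e. k ≤ 2.
k = 2 is achieved by 2 values at 102 and 7 at 1, total 211; add 48 to one value (staying below 102) to reach 259.

2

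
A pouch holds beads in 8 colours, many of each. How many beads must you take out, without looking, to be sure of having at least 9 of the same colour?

65

In the worst case you draw 8 of each of the 8 colours: 8 × 8 = 64.
One more forces 9 of some colour, so 64 + 1 = 65.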